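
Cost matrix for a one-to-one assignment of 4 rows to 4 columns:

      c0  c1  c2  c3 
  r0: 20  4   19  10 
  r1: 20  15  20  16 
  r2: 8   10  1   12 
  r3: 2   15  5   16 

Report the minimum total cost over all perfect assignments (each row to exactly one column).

optimal assignment: row0→col1 (cost 4), row1→col3 (cost 16), row2→col2 (cost 1), row3→col0 (cost 2)
total = 4 + 16 + 1 + 2 = 23

Minimum assignment cost: 23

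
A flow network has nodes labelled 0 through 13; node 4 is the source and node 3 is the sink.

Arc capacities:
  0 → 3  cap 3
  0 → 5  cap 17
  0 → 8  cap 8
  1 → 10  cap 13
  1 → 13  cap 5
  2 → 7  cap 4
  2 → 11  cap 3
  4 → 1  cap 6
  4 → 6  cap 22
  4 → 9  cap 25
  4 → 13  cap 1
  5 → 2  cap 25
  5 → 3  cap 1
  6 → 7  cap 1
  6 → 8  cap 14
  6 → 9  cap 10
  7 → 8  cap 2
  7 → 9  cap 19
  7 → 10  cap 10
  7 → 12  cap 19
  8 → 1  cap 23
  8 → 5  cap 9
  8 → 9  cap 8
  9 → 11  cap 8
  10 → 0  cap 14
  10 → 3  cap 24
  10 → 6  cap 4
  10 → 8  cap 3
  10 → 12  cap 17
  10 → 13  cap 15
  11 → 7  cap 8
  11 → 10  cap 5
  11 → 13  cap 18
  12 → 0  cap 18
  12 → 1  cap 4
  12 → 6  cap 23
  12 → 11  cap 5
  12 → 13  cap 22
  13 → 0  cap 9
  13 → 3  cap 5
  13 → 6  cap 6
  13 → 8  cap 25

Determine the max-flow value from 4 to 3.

augment #1: 4→13→3 bottleneck 1, total now 1
augment #2: 4→1→10→3 bottleneck 6, total now 7
augment #3: 4→6→7→10→3 bottleneck 1, total now 8
augment #4: 4→6→8→5→3 bottleneck 1, total now 9
augment #5: 4→9→11→10→3 bottleneck 5, total now 14
augment #6: 4→9→11→13→3 bottleneck 3, total now 17
augment #7: 4→6→8→1→10→3 bottleneck 7, total now 24
augment #8: 4→6→8→1→13→3 bottleneck 1, total now 25
augment #9: 4→6→8→1→13→0→3 bottleneck 3, total now 28
augment #10: 4→6→8→5→2→7→10→3 bottleneck 2, total now 30

Maximum flow value: 30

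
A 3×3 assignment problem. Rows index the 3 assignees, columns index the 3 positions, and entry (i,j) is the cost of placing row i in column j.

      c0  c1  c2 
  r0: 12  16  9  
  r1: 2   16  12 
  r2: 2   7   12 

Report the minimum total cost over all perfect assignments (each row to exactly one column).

Minimum assignment cost: 18

optimal assignment: row0→col2 (cost 9), row1→col0 (cost 2), row2→col1 (cost 7)
total = 9 + 2 + 7 = 18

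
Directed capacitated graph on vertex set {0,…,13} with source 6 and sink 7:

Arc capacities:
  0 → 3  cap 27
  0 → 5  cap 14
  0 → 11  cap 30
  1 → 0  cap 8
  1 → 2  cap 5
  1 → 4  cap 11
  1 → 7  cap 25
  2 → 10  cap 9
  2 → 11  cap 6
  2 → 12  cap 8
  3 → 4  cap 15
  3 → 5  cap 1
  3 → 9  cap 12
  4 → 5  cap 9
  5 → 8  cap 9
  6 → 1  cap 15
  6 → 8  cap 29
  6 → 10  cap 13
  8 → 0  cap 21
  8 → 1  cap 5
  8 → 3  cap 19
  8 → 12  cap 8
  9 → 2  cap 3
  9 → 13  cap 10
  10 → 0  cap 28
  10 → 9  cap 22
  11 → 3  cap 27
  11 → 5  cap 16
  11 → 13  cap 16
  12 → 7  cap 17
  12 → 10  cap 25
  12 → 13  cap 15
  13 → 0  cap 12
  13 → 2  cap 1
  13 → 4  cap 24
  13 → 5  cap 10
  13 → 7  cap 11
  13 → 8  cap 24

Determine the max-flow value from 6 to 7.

Maximum flow value: 43

augment #1: 6→1→7 bottleneck 15, total now 15
augment #2: 6→8→1→7 bottleneck 5, total now 20
augment #3: 6→8→12→7 bottleneck 8, total now 28
augment #4: 6→10→9→13→7 bottleneck 10, total now 38
augment #5: 6→8→0→11→13→7 bottleneck 1, total now 39
augment #6: 6→10→9→2→12→7 bottleneck 3, total now 42
augment #7: 6→8→0→11→13→2→12→7 bottleneck 1, total now 43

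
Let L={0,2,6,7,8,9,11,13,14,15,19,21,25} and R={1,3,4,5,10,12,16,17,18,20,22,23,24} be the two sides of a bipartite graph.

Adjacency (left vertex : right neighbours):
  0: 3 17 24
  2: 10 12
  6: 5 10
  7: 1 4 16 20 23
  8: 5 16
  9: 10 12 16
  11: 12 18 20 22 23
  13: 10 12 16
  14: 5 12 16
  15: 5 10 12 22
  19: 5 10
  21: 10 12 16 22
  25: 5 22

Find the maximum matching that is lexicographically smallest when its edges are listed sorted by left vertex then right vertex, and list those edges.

Lex-smallest maximum matching: {(0,3), (2,10), (6,5), (7,1), (8,16), (9,12), (11,18), (15,22)}

|M| = 8 (so the lex-smallest maximum matching has 8 edges)
process left vertices in ascending order; for each, take the smallest-labelled available neighbour that still permits 8 edges overall, or leave it unmatched if none does
lex-smallest matching: {0-3, 2-10, 6-5, 7-1, 8-16, 9-12, 11-18, 15-22}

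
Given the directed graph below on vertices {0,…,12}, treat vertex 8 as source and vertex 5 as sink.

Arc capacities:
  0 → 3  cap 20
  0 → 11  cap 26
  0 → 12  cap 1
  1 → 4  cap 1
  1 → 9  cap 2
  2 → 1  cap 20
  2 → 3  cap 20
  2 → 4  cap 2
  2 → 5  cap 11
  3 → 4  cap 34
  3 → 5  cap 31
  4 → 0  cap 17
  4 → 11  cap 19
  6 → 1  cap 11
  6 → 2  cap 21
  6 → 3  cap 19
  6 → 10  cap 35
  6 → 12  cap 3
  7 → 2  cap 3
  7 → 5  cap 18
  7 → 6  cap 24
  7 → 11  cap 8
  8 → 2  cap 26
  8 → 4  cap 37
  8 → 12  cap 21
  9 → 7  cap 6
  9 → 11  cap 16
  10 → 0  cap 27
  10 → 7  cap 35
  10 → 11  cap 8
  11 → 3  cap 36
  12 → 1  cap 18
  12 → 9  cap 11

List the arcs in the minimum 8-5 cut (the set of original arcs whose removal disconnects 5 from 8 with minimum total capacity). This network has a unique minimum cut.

Min-cut arcs: {(2,5), (3,5), (9,7)} (total capacity 48)

augment #1: 8→2→5 push 11
augment #2: 8→2→3→5 push 15
augment #3: 8→4→0→3→5 push 16
augment #4: 8→12→9→7→5 push 6
max flow = 48; residual-reachable set from 8 gives S-side
cut edges (S→T): {(2,5), (3,5), (9,7)} total cap 48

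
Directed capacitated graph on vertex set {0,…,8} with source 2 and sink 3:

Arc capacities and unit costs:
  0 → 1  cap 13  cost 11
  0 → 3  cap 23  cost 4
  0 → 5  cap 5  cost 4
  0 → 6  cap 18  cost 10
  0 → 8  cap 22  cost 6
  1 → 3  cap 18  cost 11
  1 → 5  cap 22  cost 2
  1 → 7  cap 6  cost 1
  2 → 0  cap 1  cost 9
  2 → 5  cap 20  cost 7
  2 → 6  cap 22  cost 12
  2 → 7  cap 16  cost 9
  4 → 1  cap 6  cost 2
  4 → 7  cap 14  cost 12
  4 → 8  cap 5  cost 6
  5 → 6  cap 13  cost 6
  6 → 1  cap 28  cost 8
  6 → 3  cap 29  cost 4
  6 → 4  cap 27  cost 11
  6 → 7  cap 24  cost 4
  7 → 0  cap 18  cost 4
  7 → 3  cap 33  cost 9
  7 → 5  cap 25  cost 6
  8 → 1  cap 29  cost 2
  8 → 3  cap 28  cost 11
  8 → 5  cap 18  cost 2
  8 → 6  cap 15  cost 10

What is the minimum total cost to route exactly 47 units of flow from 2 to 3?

shortest-cost path #1: 2→0→3 push 1 @ unit cost 13 (adds 13)
shortest-cost path #2: 2→6→3 push 22 @ unit cost 16 (adds 352)
shortest-cost path #3: 2→5→6→3 push 7 @ unit cost 17 (adds 119)
shortest-cost path #4: 2→7→0→3 push 16 @ unit cost 17 (adds 272)
shortest-cost path #5: 2→5→6→7→0→3 push 1 @ unit cost 25 (adds 25)
total cost = 781

Minimum cost for 47 units: 781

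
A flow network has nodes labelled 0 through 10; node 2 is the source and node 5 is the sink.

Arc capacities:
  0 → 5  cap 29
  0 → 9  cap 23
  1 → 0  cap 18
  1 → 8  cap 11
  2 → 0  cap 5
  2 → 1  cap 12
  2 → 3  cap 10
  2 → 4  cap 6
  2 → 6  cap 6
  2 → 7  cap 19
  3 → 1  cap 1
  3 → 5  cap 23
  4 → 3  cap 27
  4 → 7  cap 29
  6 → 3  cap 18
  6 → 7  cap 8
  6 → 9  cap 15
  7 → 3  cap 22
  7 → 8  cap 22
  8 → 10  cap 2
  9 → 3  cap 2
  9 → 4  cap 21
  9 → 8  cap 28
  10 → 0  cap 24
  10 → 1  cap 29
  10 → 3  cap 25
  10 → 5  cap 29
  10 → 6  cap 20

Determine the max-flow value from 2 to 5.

augment #1: 2→0→5 bottleneck 5, total now 5
augment #2: 2→3→5 bottleneck 10, total now 15
augment #3: 2→1→0→5 bottleneck 12, total now 27
augment #4: 2→4→3→5 bottleneck 6, total now 33
augment #5: 2→6→3→5 bottleneck 6, total now 39
augment #6: 2→7→3→5 bottleneck 1, total now 40
augment #7: 2→7→8→10→5 bottleneck 2, total now 42
augment #8: 2→7→3→1→0→5 bottleneck 1, total now 43

Maximum flow value: 43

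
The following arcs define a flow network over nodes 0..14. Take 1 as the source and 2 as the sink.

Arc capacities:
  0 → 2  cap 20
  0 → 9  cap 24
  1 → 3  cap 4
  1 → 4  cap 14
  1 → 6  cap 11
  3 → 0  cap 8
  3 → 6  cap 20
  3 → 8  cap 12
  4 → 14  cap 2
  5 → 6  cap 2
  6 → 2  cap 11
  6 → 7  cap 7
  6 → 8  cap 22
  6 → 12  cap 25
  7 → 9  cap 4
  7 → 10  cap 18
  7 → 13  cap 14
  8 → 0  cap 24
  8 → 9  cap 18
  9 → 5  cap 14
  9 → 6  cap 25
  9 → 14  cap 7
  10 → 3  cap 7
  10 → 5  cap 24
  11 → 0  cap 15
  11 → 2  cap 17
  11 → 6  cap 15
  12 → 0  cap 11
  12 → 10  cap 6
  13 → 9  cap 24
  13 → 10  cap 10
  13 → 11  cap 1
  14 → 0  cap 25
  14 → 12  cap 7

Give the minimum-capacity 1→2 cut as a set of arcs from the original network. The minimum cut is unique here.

augment #1: 1→6→2 push 11
augment #2: 1→3→0→2 push 4
augment #3: 1→4→14→0→2 push 2
max flow = 17; residual-reachable set from 1 gives S-side
cut edges (S→T): {(1,3), (1,6), (4,14)} total cap 17

Min-cut arcs: {(1,3), (1,6), (4,14)} (total capacity 17)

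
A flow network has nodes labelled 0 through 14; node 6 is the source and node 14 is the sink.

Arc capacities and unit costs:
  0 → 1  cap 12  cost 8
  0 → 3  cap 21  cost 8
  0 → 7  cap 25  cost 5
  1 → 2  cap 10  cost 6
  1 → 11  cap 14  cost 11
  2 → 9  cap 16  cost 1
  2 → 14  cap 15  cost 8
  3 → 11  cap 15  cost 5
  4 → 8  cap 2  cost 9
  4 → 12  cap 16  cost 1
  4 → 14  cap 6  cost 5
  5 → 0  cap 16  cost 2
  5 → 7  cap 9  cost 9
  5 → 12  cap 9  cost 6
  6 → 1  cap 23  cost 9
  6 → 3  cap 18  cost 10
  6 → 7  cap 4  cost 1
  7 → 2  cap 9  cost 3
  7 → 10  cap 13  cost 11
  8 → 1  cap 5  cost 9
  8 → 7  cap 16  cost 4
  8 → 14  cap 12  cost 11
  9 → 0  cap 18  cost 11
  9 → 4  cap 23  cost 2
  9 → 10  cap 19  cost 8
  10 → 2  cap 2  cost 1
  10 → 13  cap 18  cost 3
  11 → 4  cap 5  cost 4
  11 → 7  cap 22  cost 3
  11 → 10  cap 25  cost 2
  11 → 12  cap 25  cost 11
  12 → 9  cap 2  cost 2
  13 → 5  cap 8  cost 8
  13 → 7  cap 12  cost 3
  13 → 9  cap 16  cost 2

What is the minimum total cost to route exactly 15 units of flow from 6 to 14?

shortest-cost path #1: 6→7→2→14 push 4 @ unit cost 12 (adds 48)
shortest-cost path #2: 6→1→2→14 push 10 @ unit cost 23 (adds 230)
shortest-cost path #3: 6→3→11→4→14 push 1 @ unit cost 24 (adds 24)
total cost = 302

Minimum cost for 15 units: 302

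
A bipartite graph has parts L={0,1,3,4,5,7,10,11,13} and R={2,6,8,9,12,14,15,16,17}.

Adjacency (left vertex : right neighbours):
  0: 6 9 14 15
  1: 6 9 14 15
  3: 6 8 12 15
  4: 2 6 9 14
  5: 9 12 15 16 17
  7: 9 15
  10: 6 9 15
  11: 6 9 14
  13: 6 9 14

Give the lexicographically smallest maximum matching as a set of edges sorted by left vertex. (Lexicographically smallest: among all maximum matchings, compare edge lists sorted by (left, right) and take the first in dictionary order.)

|M| = 7 (so the lex-smallest maximum matching has 7 edges)
process left vertices in ascending order; for each, take the smallest-labelled available neighbour that still permits 7 edges overall, or leave it unmatched if none does
lex-smallest matching: {0-6, 1-9, 3-8, 4-2, 5-12, 7-15, 11-14}

Lex-smallest maximum matching: {(0,6), (1,9), (3,8), (4,2), (5,12), (7,15), (11,14)}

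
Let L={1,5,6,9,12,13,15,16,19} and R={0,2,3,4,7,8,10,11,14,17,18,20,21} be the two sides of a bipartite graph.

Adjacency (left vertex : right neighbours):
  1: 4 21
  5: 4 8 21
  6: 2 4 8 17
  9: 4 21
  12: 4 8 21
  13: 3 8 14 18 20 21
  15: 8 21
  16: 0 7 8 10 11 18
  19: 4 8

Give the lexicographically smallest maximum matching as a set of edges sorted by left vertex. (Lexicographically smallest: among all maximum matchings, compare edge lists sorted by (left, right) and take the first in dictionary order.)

Lex-smallest maximum matching: {(1,4), (5,8), (6,2), (9,21), (13,3), (16,0)}

|M| = 6 (so the lex-smallest maximum matching has 6 edges)
process left vertices in ascending order; for each, take the smallest-labelled available neighbour that still permits 6 edges overall, or leave it unmatched if none does
lex-smallest matching: {1-4, 5-8, 6-2, 9-21, 13-3, 16-0}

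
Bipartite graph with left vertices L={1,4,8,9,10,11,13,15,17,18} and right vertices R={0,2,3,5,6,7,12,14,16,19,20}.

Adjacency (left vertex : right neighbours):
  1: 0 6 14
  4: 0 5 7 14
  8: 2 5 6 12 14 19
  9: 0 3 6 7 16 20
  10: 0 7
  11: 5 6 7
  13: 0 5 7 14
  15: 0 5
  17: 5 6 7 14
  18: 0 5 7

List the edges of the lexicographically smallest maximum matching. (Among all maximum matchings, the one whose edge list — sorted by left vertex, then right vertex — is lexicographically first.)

|M| = 7 (so the lex-smallest maximum matching has 7 edges)
process left vertices in ascending order; for each, take the smallest-labelled available neighbour that still permits 7 edges overall, or leave it unmatched if none does
lex-smallest matching: {1-0, 4-5, 8-2, 9-3, 10-7, 11-6, 13-14}

Lex-smallest maximum matching: {(1,0), (4,5), (8,2), (9,3), (10,7), (11,6), (13,14)}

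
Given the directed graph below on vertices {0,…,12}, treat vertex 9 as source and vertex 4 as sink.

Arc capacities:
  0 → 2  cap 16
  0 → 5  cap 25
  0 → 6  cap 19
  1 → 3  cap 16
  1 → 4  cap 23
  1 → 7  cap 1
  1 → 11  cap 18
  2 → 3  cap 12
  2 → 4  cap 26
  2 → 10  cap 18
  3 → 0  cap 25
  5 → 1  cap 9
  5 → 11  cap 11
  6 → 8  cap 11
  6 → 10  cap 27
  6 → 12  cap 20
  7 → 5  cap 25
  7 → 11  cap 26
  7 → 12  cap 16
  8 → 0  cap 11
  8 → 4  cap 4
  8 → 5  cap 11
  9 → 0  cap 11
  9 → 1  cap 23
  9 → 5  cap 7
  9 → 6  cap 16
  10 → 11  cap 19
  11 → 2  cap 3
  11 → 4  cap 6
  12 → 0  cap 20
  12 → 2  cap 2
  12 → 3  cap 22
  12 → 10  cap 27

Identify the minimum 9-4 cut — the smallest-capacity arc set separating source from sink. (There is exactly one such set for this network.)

augment #1: 9→1→4 push 23
augment #2: 9→0→2→4 push 11
augment #3: 9→5→11→4 push 6
augment #4: 9→6→8→4 push 4
augment #5: 9→5→11→2→4 push 1
augment #6: 9→6→12→2→4 push 2
augment #7: 9→6→8→0→2→4 push 5
augment #8: 9→6→10→11→2→4 push 2
max flow = 54; residual-reachable set from 9 gives S-side
cut edges (S→T): {(0,2), (1,4), (8,4), (11,2), (11,4), (12,2)} total cap 54

Min-cut arcs: {(0,2), (1,4), (8,4), (11,2), (11,4), (12,2)} (total capacity 54)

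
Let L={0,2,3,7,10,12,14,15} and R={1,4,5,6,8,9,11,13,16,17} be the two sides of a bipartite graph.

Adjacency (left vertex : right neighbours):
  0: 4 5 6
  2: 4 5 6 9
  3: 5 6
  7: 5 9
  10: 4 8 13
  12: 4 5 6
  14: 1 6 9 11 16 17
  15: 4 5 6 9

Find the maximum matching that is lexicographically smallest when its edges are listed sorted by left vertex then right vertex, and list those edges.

Lex-smallest maximum matching: {(0,4), (2,5), (3,6), (7,9), (10,8), (14,1)}

|M| = 6 (so the lex-smallest maximum matching has 6 edges)
process left vertices in ascending order; for each, take the smallest-labelled available neighbour that still permits 6 edges overall, or leave it unmatched if none does
lex-smallest matching: {0-4, 2-5, 3-6, 7-9, 10-8, 14-1}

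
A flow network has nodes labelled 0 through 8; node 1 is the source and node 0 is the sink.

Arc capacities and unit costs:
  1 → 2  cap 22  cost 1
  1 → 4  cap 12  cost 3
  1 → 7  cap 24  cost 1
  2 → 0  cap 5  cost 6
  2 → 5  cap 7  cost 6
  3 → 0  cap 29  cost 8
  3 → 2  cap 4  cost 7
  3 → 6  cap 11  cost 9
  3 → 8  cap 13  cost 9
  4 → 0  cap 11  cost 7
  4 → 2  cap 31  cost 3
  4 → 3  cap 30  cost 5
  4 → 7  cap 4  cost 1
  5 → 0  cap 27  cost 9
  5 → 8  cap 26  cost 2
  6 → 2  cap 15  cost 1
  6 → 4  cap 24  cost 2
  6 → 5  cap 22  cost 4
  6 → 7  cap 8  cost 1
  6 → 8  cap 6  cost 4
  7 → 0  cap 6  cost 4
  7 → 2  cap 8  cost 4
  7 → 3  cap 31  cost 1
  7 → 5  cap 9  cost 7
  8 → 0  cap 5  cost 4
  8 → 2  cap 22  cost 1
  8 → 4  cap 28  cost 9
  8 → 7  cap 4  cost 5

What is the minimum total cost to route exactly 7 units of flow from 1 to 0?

shortest-cost path #1: 1→7→0 push 6 @ unit cost 5 (adds 30)
shortest-cost path #2: 1→2→0 push 1 @ unit cost 7 (adds 7)
total cost = 37

Minimum cost for 7 units: 37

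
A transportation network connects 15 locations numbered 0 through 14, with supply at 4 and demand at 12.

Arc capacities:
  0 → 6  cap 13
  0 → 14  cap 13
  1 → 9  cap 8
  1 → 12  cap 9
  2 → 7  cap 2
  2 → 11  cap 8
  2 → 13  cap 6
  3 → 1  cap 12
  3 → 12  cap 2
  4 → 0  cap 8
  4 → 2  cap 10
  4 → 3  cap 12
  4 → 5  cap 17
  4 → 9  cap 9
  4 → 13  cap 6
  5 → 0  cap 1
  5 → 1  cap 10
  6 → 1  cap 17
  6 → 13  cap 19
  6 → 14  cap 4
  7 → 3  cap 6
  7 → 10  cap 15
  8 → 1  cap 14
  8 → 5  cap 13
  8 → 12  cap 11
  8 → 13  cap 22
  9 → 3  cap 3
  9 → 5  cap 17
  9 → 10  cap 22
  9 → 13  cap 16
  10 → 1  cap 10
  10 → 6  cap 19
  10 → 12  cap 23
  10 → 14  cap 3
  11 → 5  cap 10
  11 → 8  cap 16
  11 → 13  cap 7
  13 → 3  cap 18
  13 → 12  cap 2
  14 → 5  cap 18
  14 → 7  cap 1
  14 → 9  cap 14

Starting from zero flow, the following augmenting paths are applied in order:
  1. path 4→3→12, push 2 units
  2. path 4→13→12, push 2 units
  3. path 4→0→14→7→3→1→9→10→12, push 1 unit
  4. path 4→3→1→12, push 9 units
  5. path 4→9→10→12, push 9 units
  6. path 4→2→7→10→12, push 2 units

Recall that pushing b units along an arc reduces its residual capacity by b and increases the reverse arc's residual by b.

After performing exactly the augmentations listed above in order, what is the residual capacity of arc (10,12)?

after path 1 (4→3→12, push 2): res(10,12)=23
after path 2 (4→13→12, push 2): res(10,12)=23
after path 3 (4→0→14→7→3→1→9→10→12, push 1): res(10,12)=22
after path 4 (4→3→1→12, push 9): res(10,12)=22
after path 5 (4→9→10→12, push 9): res(10,12)=13
after path 6 (4→2→7→10→12, push 2): res(10,12)=11

Residual capacity of (10,12): 11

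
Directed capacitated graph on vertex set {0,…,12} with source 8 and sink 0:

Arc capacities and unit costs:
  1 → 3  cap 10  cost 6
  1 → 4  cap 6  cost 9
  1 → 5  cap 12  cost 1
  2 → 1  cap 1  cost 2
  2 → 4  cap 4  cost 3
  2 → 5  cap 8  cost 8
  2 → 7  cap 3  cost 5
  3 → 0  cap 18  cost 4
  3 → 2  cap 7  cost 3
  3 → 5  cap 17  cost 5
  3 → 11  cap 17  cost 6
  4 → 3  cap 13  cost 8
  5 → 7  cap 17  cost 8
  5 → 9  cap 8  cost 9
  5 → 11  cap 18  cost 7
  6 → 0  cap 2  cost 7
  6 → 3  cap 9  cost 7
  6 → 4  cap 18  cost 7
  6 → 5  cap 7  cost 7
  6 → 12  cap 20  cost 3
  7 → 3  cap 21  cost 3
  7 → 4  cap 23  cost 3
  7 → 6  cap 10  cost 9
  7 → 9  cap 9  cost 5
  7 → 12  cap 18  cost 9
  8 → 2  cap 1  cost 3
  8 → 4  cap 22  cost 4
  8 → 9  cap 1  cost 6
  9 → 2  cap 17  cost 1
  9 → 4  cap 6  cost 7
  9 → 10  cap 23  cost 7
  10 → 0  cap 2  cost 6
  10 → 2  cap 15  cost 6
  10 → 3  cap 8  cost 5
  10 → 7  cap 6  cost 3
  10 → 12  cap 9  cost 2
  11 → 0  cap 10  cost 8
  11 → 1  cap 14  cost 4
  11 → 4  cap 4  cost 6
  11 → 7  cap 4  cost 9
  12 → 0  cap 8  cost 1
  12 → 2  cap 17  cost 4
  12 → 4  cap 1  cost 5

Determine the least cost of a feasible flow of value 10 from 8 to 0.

shortest-cost path #1: 8→2→7→3→0 push 1 @ unit cost 15 (adds 15)
shortest-cost path #2: 8→9→10→12→0 push 1 @ unit cost 16 (adds 16)
shortest-cost path #3: 8→4→3→0 push 8 @ unit cost 16 (adds 128)
total cost = 159

Minimum cost for 10 units: 159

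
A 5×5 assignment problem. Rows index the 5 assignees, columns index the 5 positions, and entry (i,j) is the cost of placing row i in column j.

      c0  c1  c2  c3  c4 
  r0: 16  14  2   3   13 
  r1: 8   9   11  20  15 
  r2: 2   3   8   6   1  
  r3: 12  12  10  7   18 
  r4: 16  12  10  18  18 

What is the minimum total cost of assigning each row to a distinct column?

Minimum assignment cost: 30

optimal assignment: row0→col2 (cost 2), row1→col0 (cost 8), row2→col4 (cost 1), row3→col3 (cost 7), row4→col1 (cost 12)
total = 2 + 8 + 1 + 7 + 12 = 30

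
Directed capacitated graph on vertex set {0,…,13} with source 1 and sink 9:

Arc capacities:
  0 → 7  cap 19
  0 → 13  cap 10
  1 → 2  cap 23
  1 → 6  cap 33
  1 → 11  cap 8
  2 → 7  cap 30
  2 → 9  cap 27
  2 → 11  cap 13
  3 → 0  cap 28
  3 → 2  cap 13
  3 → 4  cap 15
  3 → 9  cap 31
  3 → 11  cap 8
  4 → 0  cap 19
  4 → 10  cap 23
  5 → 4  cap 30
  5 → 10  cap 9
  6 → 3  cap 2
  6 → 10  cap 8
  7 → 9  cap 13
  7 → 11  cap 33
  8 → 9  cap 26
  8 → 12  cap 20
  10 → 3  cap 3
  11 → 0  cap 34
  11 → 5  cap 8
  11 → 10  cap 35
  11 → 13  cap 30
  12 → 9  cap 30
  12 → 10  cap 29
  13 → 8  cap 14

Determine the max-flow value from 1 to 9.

Maximum flow value: 36

augment #1: 1→2→9 bottleneck 23, total now 23
augment #2: 1→6→3→9 bottleneck 2, total now 25
augment #3: 1→6→10→3→9 bottleneck 3, total now 28
augment #4: 1→11→0→7→9 bottleneck 8, total now 36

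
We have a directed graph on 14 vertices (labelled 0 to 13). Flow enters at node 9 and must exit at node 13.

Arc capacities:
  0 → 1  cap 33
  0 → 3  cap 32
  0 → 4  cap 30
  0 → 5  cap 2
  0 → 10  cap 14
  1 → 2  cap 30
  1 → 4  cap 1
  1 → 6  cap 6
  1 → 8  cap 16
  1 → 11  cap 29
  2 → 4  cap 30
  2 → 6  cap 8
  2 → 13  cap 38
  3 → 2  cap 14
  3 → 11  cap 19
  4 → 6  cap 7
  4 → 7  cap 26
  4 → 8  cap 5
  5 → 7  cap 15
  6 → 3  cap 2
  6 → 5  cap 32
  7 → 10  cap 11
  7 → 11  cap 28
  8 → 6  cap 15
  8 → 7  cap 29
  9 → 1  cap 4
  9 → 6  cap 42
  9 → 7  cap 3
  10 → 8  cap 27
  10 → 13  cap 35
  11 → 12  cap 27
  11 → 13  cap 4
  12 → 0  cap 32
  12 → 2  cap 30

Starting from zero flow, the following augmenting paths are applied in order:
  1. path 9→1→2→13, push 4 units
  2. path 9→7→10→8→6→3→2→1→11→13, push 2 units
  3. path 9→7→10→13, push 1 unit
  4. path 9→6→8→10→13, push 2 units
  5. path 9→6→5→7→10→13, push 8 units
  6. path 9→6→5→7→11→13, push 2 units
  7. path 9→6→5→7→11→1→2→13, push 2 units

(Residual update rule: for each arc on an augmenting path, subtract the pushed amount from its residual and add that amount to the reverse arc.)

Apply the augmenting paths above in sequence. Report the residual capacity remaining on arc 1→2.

Residual capacity of (1,2): 26

after path 1 (9→1→2→13, push 4): res(1,2)=26
after path 2 (9→7→10→8→6→3→2→1→11→13, push 2): res(1,2)=28
after path 3 (9→7→10→13, push 1): res(1,2)=28
after path 4 (9→6→8→10→13, push 2): res(1,2)=28
after path 5 (9→6→5→7→10→13, push 8): res(1,2)=28
after path 6 (9→6→5→7→11→13, push 2): res(1,2)=28
after path 7 (9→6→5→7→11→1→2→13, push 2): res(1,2)=26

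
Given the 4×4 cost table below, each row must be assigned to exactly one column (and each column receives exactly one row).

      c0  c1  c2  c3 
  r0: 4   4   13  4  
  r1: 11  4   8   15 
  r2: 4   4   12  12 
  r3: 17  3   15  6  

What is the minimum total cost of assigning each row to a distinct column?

Minimum assignment cost: 19

optimal assignment: row0→col3 (cost 4), row1→col2 (cost 8), row2→col0 (cost 4), row3→col1 (cost 3)
total = 4 + 8 + 4 + 3 = 19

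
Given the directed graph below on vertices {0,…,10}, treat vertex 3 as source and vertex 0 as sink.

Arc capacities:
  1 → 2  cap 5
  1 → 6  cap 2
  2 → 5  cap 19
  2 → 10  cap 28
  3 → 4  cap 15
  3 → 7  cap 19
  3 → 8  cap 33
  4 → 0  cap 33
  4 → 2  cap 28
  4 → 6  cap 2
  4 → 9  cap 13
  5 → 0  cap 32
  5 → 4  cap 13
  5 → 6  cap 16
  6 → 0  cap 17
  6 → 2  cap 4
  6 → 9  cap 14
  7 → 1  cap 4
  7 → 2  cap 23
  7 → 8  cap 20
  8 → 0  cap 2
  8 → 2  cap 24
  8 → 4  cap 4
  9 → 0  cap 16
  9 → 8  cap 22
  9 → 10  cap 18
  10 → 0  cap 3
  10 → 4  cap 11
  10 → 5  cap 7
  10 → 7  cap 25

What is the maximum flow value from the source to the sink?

Maximum flow value: 63

augment #1: 3→4→0 bottleneck 15, total now 15
augment #2: 3→8→0 bottleneck 2, total now 17
augment #3: 3→8→4→0 bottleneck 4, total now 21
augment #4: 3→7→1→6→0 bottleneck 2, total now 23
augment #5: 3→7→2→5→0 bottleneck 17, total now 40
augment #6: 3→8→2→5→0 bottleneck 2, total now 42
augment #7: 3→8→2→10→0 bottleneck 3, total now 45
augment #8: 3→8→2→10→4→0 bottleneck 11, total now 56
augment #9: 3→8→2→10→5→0 bottleneck 7, total now 63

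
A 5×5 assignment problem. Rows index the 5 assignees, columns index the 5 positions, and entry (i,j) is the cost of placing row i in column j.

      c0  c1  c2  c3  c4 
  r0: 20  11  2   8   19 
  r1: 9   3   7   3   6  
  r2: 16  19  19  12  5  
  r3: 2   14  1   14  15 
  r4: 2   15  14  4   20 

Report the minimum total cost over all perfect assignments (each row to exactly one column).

Minimum assignment cost: 16

optimal assignment: row0→col2 (cost 2), row1→col1 (cost 3), row2→col4 (cost 5), row3→col0 (cost 2), row4→col3 (cost 4)
total = 2 + 3 + 5 + 2 + 4 = 16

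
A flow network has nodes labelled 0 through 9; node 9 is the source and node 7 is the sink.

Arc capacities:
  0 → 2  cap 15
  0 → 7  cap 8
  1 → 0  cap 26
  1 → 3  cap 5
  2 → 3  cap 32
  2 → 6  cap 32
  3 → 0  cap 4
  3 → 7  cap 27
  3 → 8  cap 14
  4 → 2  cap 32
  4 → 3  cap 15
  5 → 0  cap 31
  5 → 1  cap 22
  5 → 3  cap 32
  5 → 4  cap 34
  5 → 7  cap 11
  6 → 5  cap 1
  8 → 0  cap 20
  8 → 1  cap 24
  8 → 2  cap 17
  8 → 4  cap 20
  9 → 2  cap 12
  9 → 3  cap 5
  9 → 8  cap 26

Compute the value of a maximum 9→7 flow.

augment #1: 9→3→7 bottleneck 5, total now 5
augment #2: 9→2→3→7 bottleneck 12, total now 17
augment #3: 9→8→0→7 bottleneck 8, total now 25
augment #4: 9→8→1→3→7 bottleneck 5, total now 30
augment #5: 9→8→2→3→7 bottleneck 5, total now 35
augment #6: 9→8→2→6→5→7 bottleneck 1, total now 36

Maximum flow value: 36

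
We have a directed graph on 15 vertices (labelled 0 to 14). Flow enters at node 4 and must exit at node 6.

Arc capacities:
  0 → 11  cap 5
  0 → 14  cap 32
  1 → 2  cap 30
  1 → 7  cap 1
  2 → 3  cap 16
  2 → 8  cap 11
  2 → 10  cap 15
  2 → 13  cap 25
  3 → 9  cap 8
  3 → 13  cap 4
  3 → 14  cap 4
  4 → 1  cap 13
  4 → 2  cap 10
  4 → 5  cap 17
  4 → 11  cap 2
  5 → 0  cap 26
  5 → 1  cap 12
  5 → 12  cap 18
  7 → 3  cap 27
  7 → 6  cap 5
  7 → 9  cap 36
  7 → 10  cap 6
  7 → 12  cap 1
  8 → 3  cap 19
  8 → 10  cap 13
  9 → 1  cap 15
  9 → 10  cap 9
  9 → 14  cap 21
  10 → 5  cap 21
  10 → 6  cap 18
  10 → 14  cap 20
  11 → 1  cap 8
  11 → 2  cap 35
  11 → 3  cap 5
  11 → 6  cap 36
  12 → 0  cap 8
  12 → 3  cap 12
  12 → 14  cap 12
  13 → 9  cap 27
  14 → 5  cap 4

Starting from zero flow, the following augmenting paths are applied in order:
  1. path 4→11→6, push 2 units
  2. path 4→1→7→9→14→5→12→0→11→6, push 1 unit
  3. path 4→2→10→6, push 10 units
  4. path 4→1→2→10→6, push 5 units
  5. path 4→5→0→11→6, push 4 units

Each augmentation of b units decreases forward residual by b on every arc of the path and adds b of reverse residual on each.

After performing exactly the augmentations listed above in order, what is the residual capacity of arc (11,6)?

after path 1 (4→11→6, push 2): res(11,6)=34
after path 2 (4→1→7→9→14→5→12→0→11→6, push 1): res(11,6)=33
after path 3 (4→2→10→6, push 10): res(11,6)=33
after path 4 (4→1→2→10→6, push 5): res(11,6)=33
after path 5 (4→5→0→11→6, push 4): res(11,6)=29

Residual capacity of (11,6): 29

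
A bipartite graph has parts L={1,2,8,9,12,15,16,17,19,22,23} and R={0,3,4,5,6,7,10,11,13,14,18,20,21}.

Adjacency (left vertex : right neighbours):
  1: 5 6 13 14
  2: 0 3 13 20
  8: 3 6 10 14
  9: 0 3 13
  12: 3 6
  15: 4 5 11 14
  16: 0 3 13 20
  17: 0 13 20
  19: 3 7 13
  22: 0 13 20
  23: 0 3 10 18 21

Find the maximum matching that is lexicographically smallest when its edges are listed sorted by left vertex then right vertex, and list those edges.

|M| = 10 (so the lex-smallest maximum matching has 10 edges)
process left vertices in ascending order; for each, take the smallest-labelled available neighbour that still permits 10 edges overall, or leave it unmatched if none does
lex-smallest matching: {1-5, 2-0, 8-10, 9-3, 12-6, 15-4, 16-13, 17-20, 19-7, 23-18}

Lex-smallest maximum matching: {(1,5), (2,0), (8,10), (9,3), (12,6), (15,4), (16,13), (17,20), (19,7), (23,18)}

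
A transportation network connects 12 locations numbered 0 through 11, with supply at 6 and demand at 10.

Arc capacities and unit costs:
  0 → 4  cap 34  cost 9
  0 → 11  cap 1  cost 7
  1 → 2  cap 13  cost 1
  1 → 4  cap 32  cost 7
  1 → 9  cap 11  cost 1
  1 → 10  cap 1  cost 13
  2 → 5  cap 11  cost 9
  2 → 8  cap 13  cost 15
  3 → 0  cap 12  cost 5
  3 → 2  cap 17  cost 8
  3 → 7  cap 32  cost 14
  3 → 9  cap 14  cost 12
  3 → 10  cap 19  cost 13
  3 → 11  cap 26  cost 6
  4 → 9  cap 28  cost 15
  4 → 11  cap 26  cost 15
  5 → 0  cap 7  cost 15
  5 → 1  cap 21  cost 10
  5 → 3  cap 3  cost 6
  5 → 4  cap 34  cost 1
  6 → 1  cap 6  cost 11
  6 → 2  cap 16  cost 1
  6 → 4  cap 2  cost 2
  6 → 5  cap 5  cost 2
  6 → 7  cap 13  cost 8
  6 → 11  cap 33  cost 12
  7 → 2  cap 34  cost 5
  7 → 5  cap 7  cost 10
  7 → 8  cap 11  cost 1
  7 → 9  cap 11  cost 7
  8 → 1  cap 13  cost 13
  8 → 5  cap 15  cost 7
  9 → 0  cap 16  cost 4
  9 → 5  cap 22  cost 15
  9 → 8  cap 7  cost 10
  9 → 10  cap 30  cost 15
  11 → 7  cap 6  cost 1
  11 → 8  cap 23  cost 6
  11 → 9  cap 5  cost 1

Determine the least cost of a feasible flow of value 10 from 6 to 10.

Minimum cost for 10 units: 250

shortest-cost path #1: 6→5→3→10 push 3 @ unit cost 21 (adds 63)
shortest-cost path #2: 6→1→10 push 1 @ unit cost 24 (adds 24)
shortest-cost path #3: 6→1→9→10 push 5 @ unit cost 27 (adds 135)
shortest-cost path #4: 6→11→9→10 push 1 @ unit cost 28 (adds 28)
total cost = 250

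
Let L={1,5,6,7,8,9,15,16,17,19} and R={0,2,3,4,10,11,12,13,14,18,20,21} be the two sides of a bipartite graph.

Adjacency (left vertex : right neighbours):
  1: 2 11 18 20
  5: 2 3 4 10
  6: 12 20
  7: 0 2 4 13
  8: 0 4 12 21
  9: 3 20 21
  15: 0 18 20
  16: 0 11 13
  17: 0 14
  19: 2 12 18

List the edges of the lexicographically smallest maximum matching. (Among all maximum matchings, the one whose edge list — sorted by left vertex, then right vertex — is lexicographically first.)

Lex-smallest maximum matching: {(1,2), (5,3), (6,12), (7,0), (8,4), (9,21), (15,20), (16,11), (17,14), (19,18)}

|M| = 10 (so the lex-smallest maximum matching has 10 edges)
process left vertices in ascending order; for each, take the smallest-labelled available neighbour that still permits 10 edges overall, or leave it unmatched if none does
lex-smallest matching: {1-2, 5-3, 6-12, 7-0, 8-4, 9-21, 15-20, 16-11, 17-14, 19-18}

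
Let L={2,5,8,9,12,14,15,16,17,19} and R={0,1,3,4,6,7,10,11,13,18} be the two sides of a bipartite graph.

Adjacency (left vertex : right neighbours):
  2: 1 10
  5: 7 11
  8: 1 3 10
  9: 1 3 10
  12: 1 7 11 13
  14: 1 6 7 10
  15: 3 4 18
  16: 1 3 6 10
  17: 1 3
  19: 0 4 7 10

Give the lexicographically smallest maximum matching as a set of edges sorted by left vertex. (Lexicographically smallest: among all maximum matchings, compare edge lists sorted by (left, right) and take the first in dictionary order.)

|M| = 9 (so the lex-smallest maximum matching has 9 edges)
process left vertices in ascending order; for each, take the smallest-labelled available neighbour that still permits 9 edges overall, or leave it unmatched if none does
lex-smallest matching: {2-1, 5-11, 8-3, 9-10, 12-13, 14-7, 15-4, 16-6, 19-0}

Lex-smallest maximum matching: {(2,1), (5,11), (8,3), (9,10), (12,13), (14,7), (15,4), (16,6), (19,0)}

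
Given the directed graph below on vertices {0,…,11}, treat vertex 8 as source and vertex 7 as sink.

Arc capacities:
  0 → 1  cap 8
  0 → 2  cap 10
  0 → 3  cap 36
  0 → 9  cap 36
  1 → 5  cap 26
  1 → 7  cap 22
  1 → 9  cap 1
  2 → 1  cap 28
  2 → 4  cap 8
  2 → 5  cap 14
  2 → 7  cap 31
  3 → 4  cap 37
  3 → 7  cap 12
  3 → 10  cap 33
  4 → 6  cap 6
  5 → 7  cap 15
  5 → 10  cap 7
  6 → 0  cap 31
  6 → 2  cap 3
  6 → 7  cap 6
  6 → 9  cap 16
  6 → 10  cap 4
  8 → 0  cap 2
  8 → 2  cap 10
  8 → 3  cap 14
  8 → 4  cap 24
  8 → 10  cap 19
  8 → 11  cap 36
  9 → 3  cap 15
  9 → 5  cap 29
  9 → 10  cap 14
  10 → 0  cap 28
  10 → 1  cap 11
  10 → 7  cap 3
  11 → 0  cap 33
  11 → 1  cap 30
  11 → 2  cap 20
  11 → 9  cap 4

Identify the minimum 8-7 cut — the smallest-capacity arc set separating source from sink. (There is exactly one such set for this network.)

Min-cut arcs: {(4,6), (8,0), (8,2), (8,3), (8,10), (8,11)} (total capacity 87)

augment #1: 8→2→7 push 10
augment #2: 8→3→7 push 12
augment #3: 8→10→7 push 3
augment #4: 8→0→1→7 push 2
augment #5: 8→4→6→7 push 6
augment #6: 8→10→1→7 push 11
augment #7: 8→11→1→7 push 9
augment #8: 8→11→2→7 push 20
augment #9: 8→10→0→2→7 push 1
augment #10: 8→11→1→5→7 push 7
augment #11: 8→10→0→1→5→7 push 4
augment #12: 8→3→10→0→1→5→7 push 2
max flow = 87; residual-reachable set from 8 gives S-side
cut edges (S→T): {(4,6), (8,0), (8,2), (8,3), (8,10), (8,11)} total cap 87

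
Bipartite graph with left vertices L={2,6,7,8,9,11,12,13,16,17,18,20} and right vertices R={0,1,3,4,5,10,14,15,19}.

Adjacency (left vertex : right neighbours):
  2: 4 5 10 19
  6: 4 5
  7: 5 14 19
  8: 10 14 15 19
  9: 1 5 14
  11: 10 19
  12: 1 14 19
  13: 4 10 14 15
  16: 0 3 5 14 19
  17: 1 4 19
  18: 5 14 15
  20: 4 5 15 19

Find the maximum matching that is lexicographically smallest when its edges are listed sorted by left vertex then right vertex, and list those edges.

Lex-smallest maximum matching: {(2,4), (6,5), (7,14), (8,10), (9,1), (11,19), (13,15), (16,0)}

|M| = 8 (so the lex-smallest maximum matching has 8 edges)
process left vertices in ascending order; for each, take the smallest-labelled available neighbour that still permits 8 edges overall, or leave it unmatched if none does
lex-smallest matching: {2-4, 6-5, 7-14, 8-10, 9-1, 11-19, 13-15, 16-0}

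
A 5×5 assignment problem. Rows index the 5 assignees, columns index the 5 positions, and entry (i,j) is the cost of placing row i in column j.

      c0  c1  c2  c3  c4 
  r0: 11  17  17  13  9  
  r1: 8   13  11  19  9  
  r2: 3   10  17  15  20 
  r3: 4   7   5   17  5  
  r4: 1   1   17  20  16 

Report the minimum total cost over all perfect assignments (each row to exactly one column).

optimal assignment: row0→col3 (cost 13), row1→col4 (cost 9), row2→col0 (cost 3), row3→col2 (cost 5), row4→col1 (cost 1)
total = 13 + 9 + 3 + 5 + 1 = 31

Minimum assignment cost: 31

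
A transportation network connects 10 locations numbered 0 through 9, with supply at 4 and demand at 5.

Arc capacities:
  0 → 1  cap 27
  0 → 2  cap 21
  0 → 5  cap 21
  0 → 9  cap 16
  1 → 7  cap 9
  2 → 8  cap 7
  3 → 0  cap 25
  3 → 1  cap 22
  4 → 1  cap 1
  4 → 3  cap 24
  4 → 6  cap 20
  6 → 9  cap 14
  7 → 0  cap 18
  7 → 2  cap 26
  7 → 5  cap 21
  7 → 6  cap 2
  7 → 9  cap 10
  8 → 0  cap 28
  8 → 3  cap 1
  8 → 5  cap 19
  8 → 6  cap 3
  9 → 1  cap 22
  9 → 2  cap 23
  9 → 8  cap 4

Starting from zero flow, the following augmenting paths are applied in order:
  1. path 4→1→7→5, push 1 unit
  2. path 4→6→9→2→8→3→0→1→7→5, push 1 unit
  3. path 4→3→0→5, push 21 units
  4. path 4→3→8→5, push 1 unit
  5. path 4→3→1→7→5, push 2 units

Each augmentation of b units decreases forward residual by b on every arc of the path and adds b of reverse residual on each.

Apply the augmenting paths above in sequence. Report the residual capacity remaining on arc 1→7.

Residual capacity of (1,7): 5

after path 1 (4→1→7→5, push 1): res(1,7)=8
after path 2 (4→6→9→2→8→3→0→1→7→5, push 1): res(1,7)=7
after path 3 (4→3→0→5, push 21): res(1,7)=7
after path 4 (4→3→8→5, push 1): res(1,7)=7
after path 5 (4→3→1→7→5, push 2): res(1,7)=5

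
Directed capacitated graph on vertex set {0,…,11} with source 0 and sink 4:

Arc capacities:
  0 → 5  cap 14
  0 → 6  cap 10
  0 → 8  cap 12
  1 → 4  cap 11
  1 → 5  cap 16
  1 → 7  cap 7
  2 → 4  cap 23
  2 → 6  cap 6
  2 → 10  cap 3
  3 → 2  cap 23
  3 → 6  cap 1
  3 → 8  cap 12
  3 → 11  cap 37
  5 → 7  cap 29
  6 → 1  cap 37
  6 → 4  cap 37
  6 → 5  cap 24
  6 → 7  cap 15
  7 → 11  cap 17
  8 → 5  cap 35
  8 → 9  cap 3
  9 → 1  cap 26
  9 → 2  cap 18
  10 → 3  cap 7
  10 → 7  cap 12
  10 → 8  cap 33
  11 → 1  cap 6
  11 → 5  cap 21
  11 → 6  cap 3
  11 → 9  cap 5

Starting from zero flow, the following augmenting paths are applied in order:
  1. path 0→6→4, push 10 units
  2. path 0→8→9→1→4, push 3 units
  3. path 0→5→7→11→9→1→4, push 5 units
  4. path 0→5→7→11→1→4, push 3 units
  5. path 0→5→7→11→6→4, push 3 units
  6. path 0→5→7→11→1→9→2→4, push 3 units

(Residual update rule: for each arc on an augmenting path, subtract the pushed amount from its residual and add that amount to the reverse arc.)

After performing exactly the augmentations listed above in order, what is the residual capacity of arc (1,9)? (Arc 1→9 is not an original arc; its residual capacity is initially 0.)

Residual capacity of (1,9): 5

after path 1 (0→6→4, push 10): res(1,9)=0
after path 2 (0→8→9→1→4, push 3): res(1,9)=3
after path 3 (0→5→7→11→9→1→4, push 5): res(1,9)=8
after path 4 (0→5→7→11→1→4, push 3): res(1,9)=8
after path 5 (0→5→7→11→6→4, push 3): res(1,9)=8
after path 6 (0→5→7→11→1→9→2→4, push 3): res(1,9)=5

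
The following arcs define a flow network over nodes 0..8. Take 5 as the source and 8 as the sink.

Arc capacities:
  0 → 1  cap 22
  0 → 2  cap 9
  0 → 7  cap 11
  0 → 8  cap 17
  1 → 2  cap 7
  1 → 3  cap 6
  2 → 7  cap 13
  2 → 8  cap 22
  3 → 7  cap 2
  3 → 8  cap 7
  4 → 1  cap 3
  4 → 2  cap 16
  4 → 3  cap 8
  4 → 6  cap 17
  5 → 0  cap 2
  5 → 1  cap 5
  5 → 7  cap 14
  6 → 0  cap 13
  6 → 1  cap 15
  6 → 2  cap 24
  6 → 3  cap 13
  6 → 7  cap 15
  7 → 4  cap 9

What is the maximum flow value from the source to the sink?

augment #1: 5→0→8 bottleneck 2, total now 2
augment #2: 5→1→2→8 bottleneck 5, total now 7
augment #3: 5→7→4→2→8 bottleneck 9, total now 16

Maximum flow value: 16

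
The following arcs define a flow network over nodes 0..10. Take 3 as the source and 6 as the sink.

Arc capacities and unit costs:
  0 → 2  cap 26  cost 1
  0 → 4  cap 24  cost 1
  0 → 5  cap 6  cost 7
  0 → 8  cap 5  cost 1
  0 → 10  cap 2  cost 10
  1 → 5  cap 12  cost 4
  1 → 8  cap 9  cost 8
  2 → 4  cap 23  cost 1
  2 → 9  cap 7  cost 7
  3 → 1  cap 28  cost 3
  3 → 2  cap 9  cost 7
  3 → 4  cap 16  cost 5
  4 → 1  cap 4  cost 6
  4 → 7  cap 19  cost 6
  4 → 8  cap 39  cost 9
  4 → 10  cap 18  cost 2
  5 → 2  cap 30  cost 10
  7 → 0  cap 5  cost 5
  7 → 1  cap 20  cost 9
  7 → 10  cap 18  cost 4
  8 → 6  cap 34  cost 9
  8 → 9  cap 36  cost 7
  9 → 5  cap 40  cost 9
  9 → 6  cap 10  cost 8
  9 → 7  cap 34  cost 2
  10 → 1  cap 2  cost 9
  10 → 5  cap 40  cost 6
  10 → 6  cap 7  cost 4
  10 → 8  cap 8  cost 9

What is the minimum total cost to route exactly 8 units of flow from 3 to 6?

Minimum cost for 8 units: 97

shortest-cost path #1: 3→4→10→6 push 7 @ unit cost 11 (adds 77)
shortest-cost path #2: 3→1→8→6 push 1 @ unit cost 20 (adds 20)
total cost = 97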